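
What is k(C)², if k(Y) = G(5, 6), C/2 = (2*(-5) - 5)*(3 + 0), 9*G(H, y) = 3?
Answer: ⅑ ≈ 0.11111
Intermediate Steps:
G(H, y) = ⅓ (G(H, y) = (⅑)*3 = ⅓)
C = -90 (C = 2*((2*(-5) - 5)*(3 + 0)) = 2*((-10 - 5)*3) = 2*(-15*3) = 2*(-45) = -90)
k(Y) = ⅓
k(C)² = (⅓)² = ⅑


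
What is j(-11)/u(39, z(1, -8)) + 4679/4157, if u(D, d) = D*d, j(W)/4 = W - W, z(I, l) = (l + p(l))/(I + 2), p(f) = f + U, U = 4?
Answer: 4679/4157 ≈ 1.1256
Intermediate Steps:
p(f) = 4 + f (p(f) = f + 4 = 4 + f)
z(I, l) = (4 + 2*l)/(2 + I) (z(I, l) = (l + (4 + l))/(I + 2) = (4 + 2*l)/(2 + I))
j(W) = 0 (j(W) = 4*(W - W) = 4*0 = 0)
j(-11)/u(39, z(1, -8)) + 4679/4157 = 0/((39*(2*(2 - 8)/(2 + 1)))) + 4679/4157 = 0/((39*(2*(-6)/3))) + 4679*(1/4157) = 0/((39*(2*(1/3)*(-6)))) + 4679/4157 = 0/((39*(-4))) + 4679/4157 = 0/(-156) + 4679/4157 = 0*(-1/156) + 4679/4157 = 0 + 4679/4157 = 4679/4157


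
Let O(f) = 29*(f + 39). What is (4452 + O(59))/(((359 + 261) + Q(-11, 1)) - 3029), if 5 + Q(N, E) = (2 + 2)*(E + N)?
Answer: -3647/1227 ≈ -2.9723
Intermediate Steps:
O(f) = 1131 + 29*f (O(f) = 29*(39 + f) = 1131 + 29*f)
Q(N, E) = -5 + 4*E + 4*N (Q(N, E) = -5 + (2 + 2)*(E + N) = -5 + 4*(E + N) = -5 + (4*E + 4*N) = -5 + 4*E + 4*N)
(4452 + O(59))/(((359 + 261) + Q(-11, 1)) - 3029) = (4452 + (1131 + 29*59))/(((359 + 261) + (-5 + 4*1 + 4*(-11))) - 3029) = (4452 + (1131 + 1711))/((620 + (-5 + 4 - 44)) - 3029) = (4452 + 2842)/((620 - 45) - 3029) = 7294/(575 - 3029) = 7294/(-2454) = 7294*(-1/2454) = -3647/1227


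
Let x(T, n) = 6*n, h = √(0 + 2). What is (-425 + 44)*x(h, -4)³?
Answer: 5266944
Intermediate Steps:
h = √2 ≈ 1.4142
(-425 + 44)*x(h, -4)³ = (-425 + 44)*(6*(-4))³ = -381*(-24)³ = -381*(-13824) = 5266944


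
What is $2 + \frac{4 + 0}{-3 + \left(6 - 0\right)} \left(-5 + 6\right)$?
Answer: $\frac{10}{3} \approx 3.3333$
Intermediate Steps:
$2 + \frac{4 + 0}{-3 + \left(6 - 0\right)} \left(-5 + 6\right) = 2 + \frac{4}{-3 + \left(6 + 0\right)} 1 = 2 + \frac{4}{-3 + 6} \cdot 1 = 2 + \frac{4}{3} \cdot 1 = 2 + \frac{4}{3} = \frac{10}{3}$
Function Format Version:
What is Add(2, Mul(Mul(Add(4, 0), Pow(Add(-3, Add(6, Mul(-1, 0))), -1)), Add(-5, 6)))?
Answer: Rational(10, 3) ≈ 3.3333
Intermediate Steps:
Add(2, Mul(Mul(Add(4, 0), Pow(Add(-3, Add(6, Mul(-1, 0))), -1)), Add(-5, 6))) = Add(2, Mul(Mul(4, Pow(Add(-3, Add(6, 0)), -1)), 1)) = Add(2, Mul(Mul(4, Pow(Add(-3, 6), -1)), 1)) = Add(2, Mul(Mul(4, Pow(3, -1)), 1)) = Add(2, Mul(Mul(4, Rational(1, 3)), 1)) = Add(2, Mul(Rational(4, 3), 1)) = Add(2, Rational(4, 3)) = Rational(10, 3)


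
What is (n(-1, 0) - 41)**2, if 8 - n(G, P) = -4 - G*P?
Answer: 841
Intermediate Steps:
n(G, P) = 12 + G*P (n(G, P) = 8 - (-4 - G*P) = 8 + (4 + G*P) = 12 + G*P)
(n(-1, 0) - 41)**2 = ((12 - 1*0) - 41)**2 = ((12 + 0) - 41)**2 = (12 - 41)**2 = (-29)**2 = 841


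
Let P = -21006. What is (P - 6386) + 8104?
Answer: -19288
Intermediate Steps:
(P - 6386) + 8104 = (-21006 - 6386) + 8104 = -27392 + 8104 = -19288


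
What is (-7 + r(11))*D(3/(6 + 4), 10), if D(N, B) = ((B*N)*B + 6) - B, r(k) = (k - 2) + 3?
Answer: 130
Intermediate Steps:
r(k) = 1 + k (r(k) = (-2 + k) + 3 = 1 + k)
D(N, B) = 6 - B + N*B² (D(N, B) = (N*B² + 6) - B = (6 + N*B²) - B = 6 - B + N*B²)
(-7 + r(11))*D(3/(6 + 4), 10) = (-7 + (1 + 11))*(6 - 1*10 + (3/(6 + 4))*10²) = (-7 + 12)*(6 - 10 + (3/10)*100) = 5*(6 - 10 + (3*(⅒))*100) = 5*(6 - 10 + (3/10)*100) = 5*(6 - 10 + 30) = 5*26 = 130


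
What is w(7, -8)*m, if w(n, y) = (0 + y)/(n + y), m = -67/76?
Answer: -134/19 ≈ -7.0526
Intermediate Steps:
m = -67/76 (m = -67*1/76 = -67/76 ≈ -0.88158)
w(n, y) = y/(n + y)
w(7, -8)*m = -8/(7 - 8)*(-67/76) = -8/(-1)*(-67/76) = -8*(-1)*(-67/76) = 8*(-67/76) = -134/19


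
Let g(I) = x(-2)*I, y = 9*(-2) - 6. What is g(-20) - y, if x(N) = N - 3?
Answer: 124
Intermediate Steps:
y = -24 (y = -18 - 6 = -24)
x(N) = -3 + N
g(I) = -5*I (g(I) = (-3 - 2)*I = -5*I)
g(-20) - y = -5*(-20) - 1*(-24) = 100 + 24 = 124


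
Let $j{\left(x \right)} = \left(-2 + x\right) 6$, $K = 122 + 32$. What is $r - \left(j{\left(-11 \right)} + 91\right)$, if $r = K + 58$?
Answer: $199$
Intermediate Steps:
$K = 154$
$j{\left(x \right)} = -12 + 6 x$
$r = 212$ ($r = 154 + 58 = 212$)
$r - \left(j{\left(-11 \right)} + 91\right) = 212 - \left(\left(-12 + 6 \left(-11\right)\right) + 91\right) = 212 - \left(\left(-12 - 66\right) + 91\right) = 212 - \left(-78 + 91\right) = 212 - 13 = 199$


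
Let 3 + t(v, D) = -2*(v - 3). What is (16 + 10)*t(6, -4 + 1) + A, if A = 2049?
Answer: 1815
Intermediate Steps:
t(v, D) = 3 - 2*v (t(v, D) = -3 - 2*(v - 3) = -3 - 2*(-3 + v) = -3 + (6 - 2*v) = 3 - 2*v)
(16 + 10)*t(6, -4 + 1) + A = (16 + 10)*(3 - 2*6) + 2049 = 26*(3 - 12) + 2049 = 26*(-9) + 2049 = -234 + 2049 = 1815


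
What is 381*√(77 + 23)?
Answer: 3810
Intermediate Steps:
381*√(77 + 23) = 381*√100 = 381*10 = 3810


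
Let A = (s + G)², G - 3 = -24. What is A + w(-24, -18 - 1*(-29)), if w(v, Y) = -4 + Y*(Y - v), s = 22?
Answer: 382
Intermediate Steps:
G = -21 (G = 3 - 24 = -21)
A = 1 (A = (22 - 21)² = 1² = 1)
A + w(-24, -18 - 1*(-29)) = 1 + (-4 + (-18 - 1*(-29))² - 1*(-18 - 1*(-29))*(-24)) = 1 + (-4 + (-18 + 29)² - 1*(-18 + 29)*(-24)) = 1 + (-4 + 11² - 1*11*(-24)) = 1 + (-4 + 121 + 264) = 1 + 381 = 382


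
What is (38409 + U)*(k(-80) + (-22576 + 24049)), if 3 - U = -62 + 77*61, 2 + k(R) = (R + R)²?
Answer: 914377167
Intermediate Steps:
k(R) = -2 + 4*R² (k(R) = -2 + (R + R)² = -2 + (2*R)² = -2 + 4*R²)
U = -4632 (U = 3 - (-62 + 77*61) = 3 - (-62 + 4697) = 3 - 1*4635 = 3 - 4635 = -4632)
(38409 + U)*(k(-80) + (-22576 + 24049)) = (38409 - 4632)*((-2 + 4*(-80)²) + (-22576 + 24049)) = 33777*((-2 + 4*6400) + 1473) = 33777*((-2 + 25600) + 1473) = 33777*(25598 + 1473) = 33777*27071 = 914377167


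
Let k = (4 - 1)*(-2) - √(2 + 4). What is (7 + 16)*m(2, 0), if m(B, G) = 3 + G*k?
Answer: 69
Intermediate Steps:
k = -6 - √6 (k = 3*(-2) - √6 = -6 - √6 ≈ -8.4495)
m(B, G) = 3 + G*(-6 - √6)
(7 + 16)*m(2, 0) = (7 + 16)*(3 - 1*0*(6 + √6)) = 23*(3 + 0) = 23*3 = 69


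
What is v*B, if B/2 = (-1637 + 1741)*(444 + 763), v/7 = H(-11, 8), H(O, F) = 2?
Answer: 3514784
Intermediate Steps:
v = 14 (v = 7*2 = 14)
B = 251056 (B = 2*((-1637 + 1741)*(444 + 763)) = 2*(104*1207) = 2*125528 = 251056)
v*B = 14*251056 = 3514784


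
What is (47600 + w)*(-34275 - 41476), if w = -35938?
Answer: -883408162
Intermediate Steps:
(47600 + w)*(-34275 - 41476) = (47600 - 35938)*(-34275 - 41476) = 11662*(-75751) = -883408162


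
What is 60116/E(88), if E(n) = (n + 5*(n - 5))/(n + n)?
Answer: 10580416/503 ≈ 21035.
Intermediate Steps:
E(n) = (-25 + 6*n)/(2*n) (E(n) = (n + 5*(-5 + n))/((2*n)) = (n + (-25 + 5*n))*(1/(2*n)) = (-25 + 6*n)*(1/(2*n)) = (-25 + 6*n)/(2*n))
60116/E(88) = 60116/(3 - 25/2/88) = 60116/(3 - 25/2*1/88) = 60116/(3 - 25/176) = 60116/(503/176) = 60116*(176/503) = 10580416/503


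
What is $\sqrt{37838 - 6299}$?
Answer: $\sqrt{31539} \approx 177.59$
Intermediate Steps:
$\sqrt{37838 - 6299} = \sqrt{31539}$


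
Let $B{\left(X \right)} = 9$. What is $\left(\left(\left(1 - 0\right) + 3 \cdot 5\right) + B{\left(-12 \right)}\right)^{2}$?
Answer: $625$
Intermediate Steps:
$\left(\left(\left(1 - 0\right) + 3 \cdot 5\right) + B{\left(-12 \right)}\right)^{2} = \left(\left(\left(1 - 0\right) + 3 \cdot 5\right) + 9\right)^{2} = \left(\left(\left(1 + 0\right) + 15\right) + 9\right)^{2} = \left(\left(1 + 15\right) + 9\right)^{2} = \left(16 + 9\right)^{2} = 25^{2} = 625$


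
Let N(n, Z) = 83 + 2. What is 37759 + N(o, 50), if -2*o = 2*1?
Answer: 37844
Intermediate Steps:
o = -1 ≈ -1.0000
N(n, Z) = 85
37759 + N(o, 50) = 37759 + 85 = 37844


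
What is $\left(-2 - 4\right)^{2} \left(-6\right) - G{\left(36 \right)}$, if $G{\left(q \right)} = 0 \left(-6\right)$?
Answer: $-216$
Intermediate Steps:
$G{\left(q \right)} = 0$
$\left(-2 - 4\right)^{2} \left(-6\right) - G{\left(36 \right)} = \left(-2 - 4\right)^{2} \left(-6\right) - 0 = \left(-6\right)^{2} \left(-6\right) + 0 = 36 \left(-6\right) + 0 = -216 + 0 = -216$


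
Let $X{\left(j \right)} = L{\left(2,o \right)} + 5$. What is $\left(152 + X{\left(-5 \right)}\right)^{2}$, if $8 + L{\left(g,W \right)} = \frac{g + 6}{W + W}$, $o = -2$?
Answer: $21609$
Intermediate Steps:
$L{\left(g,W \right)} = -8 + \frac{6 + g}{2 W}$ ($L{\left(g,W \right)} = -8 + \frac{g + 6}{W + W} = -8 + \frac{6 + g}{2 W}$)
$X{\left(j \right)} = -5$ ($X{\left(j \right)} = \frac{6 + 2 - -32}{2 \left(-2\right)} + 5 = \frac{1}{2} \left(- \frac{1}{2}\right) \left(6 + 2 + 32\right) + 5 = \frac{1}{2} \left(- \frac{1}{2}\right) 40 + 5 = -10 + 5 = -5$)
$\left(152 + X{\left(-5 \right)}\right)^{2} = \left(152 - 5\right)^{2} = 147^{2} = 21609$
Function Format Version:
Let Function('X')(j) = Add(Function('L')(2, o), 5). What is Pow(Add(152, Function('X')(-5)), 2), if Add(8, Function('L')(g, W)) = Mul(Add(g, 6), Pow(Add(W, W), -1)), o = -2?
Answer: 21609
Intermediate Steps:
Function('L')(g, W) = Add(-8, Mul(Rational(1, 2), Pow(W, -1), Add(6, g))) (Function('L')(g, W) = Add(-8, Mul(Add(g, 6), Pow(Add(W, W), -1))) = Add(-8, Mul(Add(6, g), Pow(Mul(2, W), -1))) = Add(-8, Mul(Add(6, g), Mul(Rational(1, 2), Pow(W, -1)))) = Add(-8, Mul(Rational(1, 2), Pow(W, -1), Add(6, g))))
Function('X')(j) = -5 (Function('X')(j) = Add(Mul(Rational(1, 2), Pow(-2, -1), Add(6, 2, Mul(-16, -2))), 5) = Add(Mul(Rational(1, 2), Rational(-1, 2), Add(6, 2, 32)), 5) = Add(Mul(Rational(1, 2), Rational(-1, 2), 40), 5) = Add(-10, 5) = -5)
Pow(Add(152, Function('X')(-5)), 2) = Pow(Add(152, -5), 2) = Pow(147, 2) = 21609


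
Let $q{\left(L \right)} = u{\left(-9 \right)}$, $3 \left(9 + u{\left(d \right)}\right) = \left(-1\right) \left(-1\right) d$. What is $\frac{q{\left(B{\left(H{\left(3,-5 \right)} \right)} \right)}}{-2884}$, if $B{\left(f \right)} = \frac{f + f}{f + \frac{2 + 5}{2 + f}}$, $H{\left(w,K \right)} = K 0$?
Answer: $\frac{3}{721} \approx 0.0041609$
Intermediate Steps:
$H{\left(w,K \right)} = 0$
$B{\left(f \right)} = \frac{2 f}{f + \frac{7}{2 + f}}$
$u{\left(d \right)} = -9 + \frac{d}{3}$ ($u{\left(d \right)} = -9 + \frac{\left(-1\right) \left(-1\right) d}{3} = -9 + \frac{1 d}{3} = -9 + \frac{d}{3}$)
$q{\left(L \right)} = -12$ ($q{\left(L \right)} = -9 + \frac{1}{3} \left(-9\right) = -9 - 3 = -12$)
$\frac{q{\left(B{\left(H{\left(3,-5 \right)} \right)} \right)}}{-2884} = - \frac{12}{-2884} = \left(-12\right) \left(- \frac{1}{2884}\right) = \frac{3}{721}$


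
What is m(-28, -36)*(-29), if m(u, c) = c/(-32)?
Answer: -261/8 ≈ -32.625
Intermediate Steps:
m(u, c) = -c/32 (m(u, c) = c*(-1/32) = -c/32)
m(-28, -36)*(-29) = -1/32*(-36)*(-29) = (9/8)*(-29) = -261/8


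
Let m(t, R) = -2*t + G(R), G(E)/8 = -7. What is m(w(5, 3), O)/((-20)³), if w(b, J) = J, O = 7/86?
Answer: 31/4000 ≈ 0.0077500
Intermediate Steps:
G(E) = -56 (G(E) = 8*(-7) = -56)
O = 7/86 (O = 7*(1/86) = 7/86 ≈ 0.081395)
m(t, R) = -56 - 2*t (m(t, R) = -2*t - 56 = -56 - 2*t)
m(w(5, 3), O)/((-20)³) = (-56 - 2*3)/((-20)³) = (-56 - 6)/(-8000) = -62*(-1/8000) = 31/4000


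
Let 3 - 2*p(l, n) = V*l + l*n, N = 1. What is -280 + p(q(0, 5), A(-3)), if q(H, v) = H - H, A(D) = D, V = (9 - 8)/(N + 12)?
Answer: -557/2 ≈ -278.50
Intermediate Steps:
V = 1/13 (V = (9 - 8)/(1 + 12) = 1/13 ≈ 0.076923)
q(H, v) = 0
p(l, n) = 3/2 - l/26 - l*n/2 (p(l, n) = 3/2 - (l/13 + l*n)/2 = 3/2 + (-l/26 - l*n/2) = 3/2 - l/26 - l*n/2)
-280 + p(q(0, 5), A(-3)) = -280 + (3/2 - 1/26*0 - ½*0*(-3)) = -280 + (3/2 + 0 + 0) = -280 + 3/2 = -557/2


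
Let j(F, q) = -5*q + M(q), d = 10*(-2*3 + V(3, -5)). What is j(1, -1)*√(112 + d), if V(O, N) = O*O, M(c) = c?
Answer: 4*√142 ≈ 47.666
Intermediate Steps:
V(O, N) = O²
d = 30 (d = 10*(-2*3 + 3²) = 10*(-6 + 9) = 10*3 = 30)
j(F, q) = -4*q (j(F, q) = -5*q + q = -4*q)
j(1, -1)*√(112 + d) = (-4*(-1))*√(112 + 30) = 4*√142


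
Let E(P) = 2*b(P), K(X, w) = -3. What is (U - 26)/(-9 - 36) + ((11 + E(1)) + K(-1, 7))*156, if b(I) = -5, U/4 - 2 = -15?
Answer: -4654/15 ≈ -310.27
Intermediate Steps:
U = -52 (U = 8 + 4*(-15) = 8 - 60 = -52)
E(P) = -10 (E(P) = 2*(-5) = -10)
(U - 26)/(-9 - 36) + ((11 + E(1)) + K(-1, 7))*156 = (-52 - 26)/(-9 - 36) + ((11 - 10) - 3)*156 = -78/(-45) + (1 - 3)*156 = -78*(-1/45) - 2*156 = 26/15 - 312 = -4654/15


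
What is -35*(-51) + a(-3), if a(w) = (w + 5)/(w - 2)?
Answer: 8923/5 ≈ 1784.6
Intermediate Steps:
a(w) = (5 + w)/(-2 + w)
-35*(-51) + a(-3) = -35*(-51) + (5 - 3)/(-2 - 3) = 1785 + 2/(-5) = 1785 - ⅕*2 = 1785 - ⅖ = 8923/5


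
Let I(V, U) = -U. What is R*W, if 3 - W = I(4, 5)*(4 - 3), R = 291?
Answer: 2328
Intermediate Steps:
W = 8 (W = 3 - (-1*5)*(4 - 3) = 3 - (-5) = 3 - 1*(-5) = 3 + 5 = 8)
R*W = 291*8 = 2328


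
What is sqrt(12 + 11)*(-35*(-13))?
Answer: 455*sqrt(23) ≈ 2182.1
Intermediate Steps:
sqrt(12 + 11)*(-35*(-13)) = sqrt(23)*455 = 455*sqrt(23)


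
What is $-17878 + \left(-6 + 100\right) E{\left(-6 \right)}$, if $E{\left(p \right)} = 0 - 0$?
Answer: $-17878$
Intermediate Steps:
$E{\left(p \right)} = 0$ ($E{\left(p \right)} = 0 + 0 = 0$)
$-17878 + \left(-6 + 100\right) E{\left(-6 \right)} = -17878 + \left(-6 + 100\right) 0 = -17878 + 94 \cdot 0 = -17878 + 0 = -17878$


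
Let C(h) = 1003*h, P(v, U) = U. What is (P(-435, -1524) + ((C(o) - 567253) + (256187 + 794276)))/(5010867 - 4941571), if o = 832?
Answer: 658091/34648 ≈ 18.994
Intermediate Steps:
(P(-435, -1524) + ((C(o) - 567253) + (256187 + 794276)))/(5010867 - 4941571) = (-1524 + ((1003*832 - 567253) + (256187 + 794276)))/(5010867 - 4941571) = (-1524 + ((834496 - 567253) + 1050463))/69296 = (-1524 + (267243 + 1050463))*(1/69296) = (-1524 + 1317706)*(1/69296) = 1316182*(1/69296) = 658091/34648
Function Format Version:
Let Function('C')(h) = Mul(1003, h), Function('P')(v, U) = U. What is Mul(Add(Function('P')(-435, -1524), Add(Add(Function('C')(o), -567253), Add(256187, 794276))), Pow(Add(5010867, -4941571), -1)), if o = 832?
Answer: Rational(658091, 34648) ≈ 18.994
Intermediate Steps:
Mul(Add(Function('P')(-435, -1524), Add(Add(Function('C')(o), -567253), Add(256187, 794276))), Pow(Add(5010867, -4941571), -1)) = Mul(Add(-1524, Add(Add(Mul(1003, 832), -567253), Add(256187, 794276))), Pow(Add(5010867, -4941571), -1)) = Mul(Add(-1524, Add(Add(834496, -567253), 1050463)), Pow(69296, -1)) = Mul(Add(-1524, Add(267243, 1050463)), Rational(1, 69296)) = Mul(Add(-1524, 1317706), Rational(1, 69296)) = Mul(1316182, Rational(1, 69296)) = Rational(658091, 34648)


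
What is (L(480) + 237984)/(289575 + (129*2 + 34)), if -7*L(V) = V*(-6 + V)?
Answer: 1438368/2029069 ≈ 0.70888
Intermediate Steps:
L(V) = -V*(-6 + V)/7
(L(480) + 237984)/(289575 + (129*2 + 34)) = ((⅐)*480*(6 - 1*480) + 237984)/(289575 + (129*2 + 34)) = ((⅐)*480*(6 - 480) + 237984)/(289575 + (258 + 34)) = ((⅐)*480*(-474) + 237984)/(289575 + 292) = (-227520/7 + 237984)/289867 = (1438368/7)*(1/289867) = 1438368/2029069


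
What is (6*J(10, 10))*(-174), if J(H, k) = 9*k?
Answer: -93960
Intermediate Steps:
(6*J(10, 10))*(-174) = (6*(9*10))*(-174) = (6*90)*(-174) = 540*(-174) = -93960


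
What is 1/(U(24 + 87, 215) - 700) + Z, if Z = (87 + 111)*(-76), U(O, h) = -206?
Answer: -13633489/906 ≈ -15048.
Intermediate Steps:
Z = -15048 (Z = 198*(-76) = -15048)
1/(U(24 + 87, 215) - 700) + Z = 1/(-206 - 700) - 15048 = 1/(-906) - 15048 = -1/906 - 15048 = -13633489/906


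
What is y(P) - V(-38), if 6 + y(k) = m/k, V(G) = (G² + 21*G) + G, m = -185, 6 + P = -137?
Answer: -87617/143 ≈ -612.71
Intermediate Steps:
P = -143 (P = -6 - 137 = -143)
V(G) = G² + 22*G
y(k) = -6 - 185/k
y(P) - V(-38) = (-6 - 185/(-143)) - (-38)*(22 - 38) = (-6 - 185*(-1/143)) - (-38)*(-16) = (-6 + 185/143) - 1*608 = -673/143 - 608 = -87617/143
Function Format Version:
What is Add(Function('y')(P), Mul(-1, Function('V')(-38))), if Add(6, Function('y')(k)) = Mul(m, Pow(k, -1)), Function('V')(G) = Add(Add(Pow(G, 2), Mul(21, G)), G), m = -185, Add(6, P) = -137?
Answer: Rational(-87617, 143) ≈ -612.71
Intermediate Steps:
P = -143 (P = Add(-6, -137) = -143)
Function('V')(G) = Add(Pow(G, 2), Mul(22, G))
Function('y')(k) = Add(-6, Mul(-185, Pow(k, -1)))
Add(Function('y')(P), Mul(-1, Function('V')(-38))) = Add(Add(-6, Mul(-185, Pow(-143, -1))), Mul(-1, Mul(-38, Add(22, -38)))) = Add(Add(-6, Mul(-185, Rational(-1, 143))), Mul(-1, Mul(-38, -16))) = Add(Add(-6, Rational(185, 143)), Mul(-1, 608)) = Add(Rational(-673, 143), -608) = Rational(-87617, 143)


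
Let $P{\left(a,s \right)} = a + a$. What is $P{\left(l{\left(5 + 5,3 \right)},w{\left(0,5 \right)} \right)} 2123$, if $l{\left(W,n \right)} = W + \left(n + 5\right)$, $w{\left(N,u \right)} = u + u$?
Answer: $76428$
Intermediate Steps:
$w{\left(N,u \right)} = 2 u$
$l{\left(W,n \right)} = 5 + W + n$ ($l{\left(W,n \right)} = W + \left(5 + n\right) = 5 + W + n$)
$P{\left(a,s \right)} = 2 a$
$P{\left(l{\left(5 + 5,3 \right)},w{\left(0,5 \right)} \right)} 2123 = 2 \left(5 + \left(5 + 5\right) + 3\right) 2123 = 2 \left(5 + 10 + 3\right) 2123 = 2 \cdot 18 \cdot 2123 = 36 \cdot 2123 = 76428$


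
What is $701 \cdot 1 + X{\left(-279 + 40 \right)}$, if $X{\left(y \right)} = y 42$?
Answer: $-9337$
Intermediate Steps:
$X{\left(y \right)} = 42 y$
$701 \cdot 1 + X{\left(-279 + 40 \right)} = 701 \cdot 1 + 42 \left(-279 + 40\right) = 701 + 42 \left(-239\right) = 701 - 10038 = -9337$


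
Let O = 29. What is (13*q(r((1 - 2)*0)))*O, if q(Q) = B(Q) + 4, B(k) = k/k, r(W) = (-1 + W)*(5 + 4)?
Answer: 1885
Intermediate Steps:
r(W) = -9 + 9*W (r(W) = (-1 + W)*9 = -9 + 9*W)
B(k) = 1
q(Q) = 5 (q(Q) = 1 + 4 = 5)
(13*q(r((1 - 2)*0)))*O = (13*5)*29 = 65*29 = 1885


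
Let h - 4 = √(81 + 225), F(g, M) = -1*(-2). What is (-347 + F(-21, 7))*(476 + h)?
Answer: -165600 - 1035*√34 ≈ -1.7164e+5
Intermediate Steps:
F(g, M) = 2
h = 4 + 3*√34 (h = 4 + √(81 + 225) = 4 + √306 = 4 + 3*√34 ≈ 21.493)
(-347 + F(-21, 7))*(476 + h) = (-347 + 2)*(476 + (4 + 3*√34)) = -345*(480 + 3*√34) = -165600 - 1035*√34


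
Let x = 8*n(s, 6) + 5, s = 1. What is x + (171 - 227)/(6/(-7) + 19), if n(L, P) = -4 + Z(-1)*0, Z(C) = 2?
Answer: -3821/127 ≈ -30.087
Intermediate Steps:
n(L, P) = -4 (n(L, P) = -4 + 2*0 = -4 + 0 = -4)
x = -27 (x = 8*(-4) + 5 = -32 + 5 = -27)
x + (171 - 227)/(6/(-7) + 19) = -27 + (171 - 227)/(6/(-7) + 19) = -27 - 56/(6*(-1/7) + 19) = -27 - 56/(-6/7 + 19) = -27 - 56/127/7 = -27 - 56*7/127 = -27 - 392/127 = -3821/127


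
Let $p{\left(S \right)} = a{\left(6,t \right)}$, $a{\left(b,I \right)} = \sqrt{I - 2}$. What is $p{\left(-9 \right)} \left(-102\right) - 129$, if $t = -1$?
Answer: $-129 - 102 i \sqrt{3} \approx -129.0 - 176.67 i$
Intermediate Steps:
$a{\left(b,I \right)} = \sqrt{-2 + I}$
$p{\left(S \right)} = i \sqrt{3}$ ($p{\left(S \right)} = \sqrt{-2 - 1} = \sqrt{-3} = i \sqrt{3}$)
$p{\left(-9 \right)} \left(-102\right) - 129 = i \sqrt{3} \left(-102\right) - 129 = - 102 i \sqrt{3} - 129 = -129 - 102 i \sqrt{3}$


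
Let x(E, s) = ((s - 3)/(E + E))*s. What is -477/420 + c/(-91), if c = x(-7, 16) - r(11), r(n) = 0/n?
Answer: -953/980 ≈ -0.97245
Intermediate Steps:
x(E, s) = s*(-3 + s)/(2*E) (x(E, s) = ((-3 + s)/((2*E)))*s = ((-3 + s)*(1/(2*E)))*s = ((-3 + s)/(2*E))*s = s*(-3 + s)/(2*E))
r(n) = 0
c = -104/7 (c = (1/2)*16*(-3 + 16)/(-7) - 1*0 = (1/2)*16*(-1/7)*13 + 0 = -104/7 + 0 = -104/7 ≈ -14.857)
-477/420 + c/(-91) = -477/420 - 104/7/(-91) = -477*1/420 - 104/7*(-1/91) = -159/140 + 8/49 = -953/980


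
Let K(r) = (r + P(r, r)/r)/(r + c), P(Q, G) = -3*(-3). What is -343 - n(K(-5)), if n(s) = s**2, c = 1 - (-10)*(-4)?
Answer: -4150589/12100 ≈ -343.02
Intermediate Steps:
P(Q, G) = 9
c = -39 (c = 1 - 5*8 = 1 - 40 = -39)
K(r) = (r + 9/r)/(-39 + r) (K(r) = (r + 9/r)/(r - 39) = (r + 9/r)/(-39 + r))
-343 - n(K(-5)) = -343 - ((9 + (-5)**2)/((-5)*(-39 - 5)))**2 = -343 - (-1/5*(9 + 25)/(-44))**2 = -343 - (-1/5*(-1/44)*34)**2 = -343 - (17/110)**2 = -343 - 1*289/12100 = -343 - 289/12100 = -4150589/12100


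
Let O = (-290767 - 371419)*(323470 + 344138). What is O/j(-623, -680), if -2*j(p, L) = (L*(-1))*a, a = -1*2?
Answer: -55260083886/85 ≈ -6.5012e+8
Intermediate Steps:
a = -2
j(p, L) = -L (j(p, L) = -L*(-1)*(-2)/2 = -(-L)*(-2)/2 = -L)
O = -442080671088 (O = -662186*667608 = -442080671088)
O/j(-623, -680) = -442080671088/((-1*(-680))) = -442080671088/680 = -442080671088*1/680 = -55260083886/85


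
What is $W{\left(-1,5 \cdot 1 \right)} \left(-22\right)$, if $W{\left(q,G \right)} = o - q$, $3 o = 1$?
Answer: $- \frac{88}{3} \approx -29.333$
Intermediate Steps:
$o = \frac{1}{3}$ ($o = \frac{1}{3} \cdot 1 = \frac{1}{3} \approx 0.33333$)
$W{\left(q,G \right)} = \frac{1}{3} - q$
$W{\left(-1,5 \cdot 1 \right)} \left(-22\right) = \left(\frac{1}{3} - -1\right) \left(-22\right) = \left(\frac{1}{3} + 1\right) \left(-22\right) = \frac{4}{3} \left(-22\right) = - \frac{88}{3}$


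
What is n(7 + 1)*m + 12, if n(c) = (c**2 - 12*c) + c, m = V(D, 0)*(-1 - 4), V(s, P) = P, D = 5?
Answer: 12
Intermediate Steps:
m = 0 (m = 0*(-1 - 4) = 0*(-5) = 0)
n(c) = c**2 - 11*c
n(7 + 1)*m + 12 = ((7 + 1)*(-11 + (7 + 1)))*0 + 12 = (8*(-11 + 8))*0 + 12 = (8*(-3))*0 + 12 = -24*0 + 12 = 0 + 12 = 12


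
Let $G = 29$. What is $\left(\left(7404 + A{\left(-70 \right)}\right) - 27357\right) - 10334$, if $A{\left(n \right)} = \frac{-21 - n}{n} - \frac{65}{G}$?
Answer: $- \frac{8784083}{290} \approx -30290.0$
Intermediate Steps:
$A{\left(n \right)} = - \frac{65}{29} + \frac{-21 - n}{n}$ ($A{\left(n \right)} = \frac{-21 - n}{n} - \frac{65}{29} = - \frac{65}{29} + \frac{-21 - n}{n}$)
$\left(\left(7404 + A{\left(-70 \right)}\right) - 27357\right) - 10334 = \left(\left(7404 - \left(\frac{94}{29} + \frac{21}{-70}\right)\right) - 27357\right) - 10334 = \left(\left(7404 - \frac{853}{290}\right) - 27357\right) - 10334 = \left(\frac{2146307}{290} - 27357\right) - 10334 = - \frac{5787223}{290} - 10334 = - \frac{8784083}{290}$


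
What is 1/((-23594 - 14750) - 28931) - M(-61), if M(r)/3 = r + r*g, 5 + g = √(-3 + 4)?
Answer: -36933976/67275 ≈ -549.00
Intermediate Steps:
g = -4 (g = -5 + √(-3 + 4) = -5 + √1 = -5 + 1 = -4)
M(r) = -9*r (M(r) = 3*(r + r*(-4)) = 3*(r - 4*r) = 3*(-3*r) = -9*r)
1/((-23594 - 14750) - 28931) - M(-61) = 1/((-23594 - 14750) - 28931) - (-9)*(-61) = 1/(-38344 - 28931) - 1*549 = 1/(-67275) - 549 = -1/67275 - 549 = -36933976/67275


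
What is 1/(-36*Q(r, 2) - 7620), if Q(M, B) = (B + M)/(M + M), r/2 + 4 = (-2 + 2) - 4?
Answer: -4/30543 ≈ -0.00013096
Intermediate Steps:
r = -16 (r = -8 + 2*((-2 + 2) - 4) = -8 + 2*(0 - 4) = -8 + 2*(-4) = -8 - 8 = -16)
Q(M, B) = (B + M)/(2*M) (Q(M, B) = (B + M)/((2*M)) = (B + M)*(1/(2*M)) = (B + M)/(2*M))
1/(-36*Q(r, 2) - 7620) = 1/(-18*(2 - 16)/(-16) - 7620) = 1/(-18*(-1)*(-14)/16 - 7620) = 1/(-36*7/16 - 7620) = 1/(-63/4 - 7620) = 1/(-30543/4) = -4/30543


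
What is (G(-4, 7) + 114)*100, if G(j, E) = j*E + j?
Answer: 8200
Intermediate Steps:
G(j, E) = j + E*j (G(j, E) = E*j + j = j + E*j)
(G(-4, 7) + 114)*100 = (-4*(1 + 7) + 114)*100 = (-4*8 + 114)*100 = (-32 + 114)*100 = 82*100 = 8200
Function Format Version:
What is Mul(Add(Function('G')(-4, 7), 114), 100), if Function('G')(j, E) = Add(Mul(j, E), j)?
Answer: 8200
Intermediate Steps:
Function('G')(j, E) = Add(j, Mul(E, j)) (Function('G')(j, E) = Add(Mul(E, j), j) = Add(j, Mul(E, j)))
Mul(Add(Function('G')(-4, 7), 114), 100) = Mul(Add(Mul(-4, Add(1, 7)), 114), 100) = Mul(Add(Mul(-4, 8), 114), 100) = Mul(Add(-32, 114), 100) = Mul(82, 100) = 8200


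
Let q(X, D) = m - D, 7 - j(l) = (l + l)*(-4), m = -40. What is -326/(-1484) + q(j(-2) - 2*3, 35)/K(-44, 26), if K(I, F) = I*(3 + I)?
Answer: 119201/669284 ≈ 0.17810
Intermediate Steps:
j(l) = 7 + 8*l (j(l) = 7 - (l + l)*(-4) = 7 - 2*l*(-4) = 7 - (-8)*l = 7 + 8*l)
q(X, D) = -40 - D
-326/(-1484) + q(j(-2) - 2*3, 35)/K(-44, 26) = -326/(-1484) + (-40 - 1*35)/((-44*(3 - 44))) = -326*(-1/1484) + (-40 - 35)/((-44*(-41))) = 163/742 - 75/1804 = 119201/669284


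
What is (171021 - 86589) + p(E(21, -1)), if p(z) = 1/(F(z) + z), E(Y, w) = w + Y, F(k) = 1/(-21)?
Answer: 35377029/419 ≈ 84432.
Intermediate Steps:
F(k) = -1/21
E(Y, w) = Y + w
p(z) = 1/(-1/21 + z)
(171021 - 86589) + p(E(21, -1)) = (171021 - 86589) + 21/(-1 + 21*(21 - 1)) = 84432 + 21/(-1 + 21*20) = 84432 + 21/(-1 + 420) = 84432 + 21/419 = 35377029/419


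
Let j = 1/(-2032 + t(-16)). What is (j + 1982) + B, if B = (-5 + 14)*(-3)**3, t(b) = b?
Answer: 3561471/2048 ≈ 1739.0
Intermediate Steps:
B = -243 (B = 9*(-27) = -243)
j = -1/2048 (j = 1/(-2032 - 16) = 1/(-2048) = -1/2048 ≈ -0.00048828)
(j + 1982) + B = (-1/2048 + 1982) - 243 = 4059135/2048 - 243 = 3561471/2048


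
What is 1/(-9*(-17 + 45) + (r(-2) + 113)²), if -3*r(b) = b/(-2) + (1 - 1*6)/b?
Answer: 36/441169 ≈ 8.1601e-5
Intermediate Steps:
r(b) = b/6 + 5/(3*b) (r(b) = -(b/(-2) + (1 - 1*6)/b)/3 = -(b*(-½) + (1 - 6)/b)/3 = -(-b/2 - 5/b)/3 = -(-5/b - b/2)/3 = b/6 + 5/(3*b))
1/(-9*(-17 + 45) + (r(-2) + 113)²) = 1/(-9*(-17 + 45) + ((⅙)*(10 + (-2)²)/(-2) + 113)²) = 1/(-9*28 + ((⅙)*(-½)*(10 + 4) + 113)²) = 1/(-252 + ((⅙)*(-½)*14 + 113)²) = 1/(-252 + (-7/6 + 113)²) = 1/(-252 + (671/6)²) = 1/(-252 + 450241/36) = 1/(441169/36) = 36/441169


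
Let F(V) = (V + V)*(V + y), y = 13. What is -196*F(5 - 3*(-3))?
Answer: -148176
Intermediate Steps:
F(V) = 2*V*(13 + V) (F(V) = (V + V)*(V + 13) = (2*V)*(13 + V) = 2*V*(13 + V))
-196*F(5 - 3*(-3)) = -392*(5 - 3*(-3))*(13 + (5 - 3*(-3))) = -392*(5 + 9)*(13 + (5 + 9)) = -392*14*(13 + 14) = -392*14*27 = -196*756 = -148176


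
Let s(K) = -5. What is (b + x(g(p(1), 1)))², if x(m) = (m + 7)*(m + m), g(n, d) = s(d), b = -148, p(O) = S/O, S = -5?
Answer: 28224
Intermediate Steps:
p(O) = -5/O
g(n, d) = -5
x(m) = 2*m*(7 + m) (x(m) = (7 + m)*(2*m) = 2*m*(7 + m))
(b + x(g(p(1), 1)))² = (-148 + 2*(-5)*(7 - 5))² = (-148 + 2*(-5)*2)² = (-148 - 20)² = (-168)² = 28224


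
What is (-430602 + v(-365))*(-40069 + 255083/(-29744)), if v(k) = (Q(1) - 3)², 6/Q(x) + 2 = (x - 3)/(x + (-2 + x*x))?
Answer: 513295886149467/29744 ≈ 1.7257e+10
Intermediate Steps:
Q(x) = 6/(-2 + (-3 + x)/(-2 + x + x²)) (Q(x) = 6/(-2 + (x - 3)/(x + (-2 + x*x))) = 6/(-2 + (-3 + x)/(x + (-2 + x²))) = 6/(-2 + (-3 + x)/(-2 + x + x²)))
v(k) = 9 (v(k) = (6*(2 - 1*1 - 1*1²)/(-1 + 1 + 2*1²) - 3)² = (6*(2 - 1 - 1*1)/(-1 + 1 + 2*1) - 3)² = (6*(2 - 1 - 1)/(-1 + 1 + 2) - 3)² = (6*0/2 - 3)² = (6*(½)*0 - 3)² = (0 - 3)² = (-3)² = 9)
(-430602 + v(-365))*(-40069 + 255083/(-29744)) = (-430602 + 9)*(-40069 + 255083/(-29744)) = -430593*(-40069 + 255083*(-1/29744)) = -430593*(-40069 - 255083/29744) = -430593*(-1192067419/29744) = 513295886149467/29744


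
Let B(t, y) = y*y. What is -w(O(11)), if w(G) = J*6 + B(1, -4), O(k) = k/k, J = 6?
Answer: -52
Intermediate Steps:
O(k) = 1
B(t, y) = y²
w(G) = 52 (w(G) = 6*6 + (-4)² = 36 + 16 = 52)
-w(O(11)) = -1*52 = -52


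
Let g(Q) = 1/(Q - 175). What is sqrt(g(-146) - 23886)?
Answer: 11*I*sqrt(20340807)/321 ≈ 154.55*I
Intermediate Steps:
g(Q) = 1/(-175 + Q)
sqrt(g(-146) - 23886) = sqrt(1/(-175 - 146) - 23886) = sqrt(1/(-321) - 23886) = sqrt(-1/321 - 23886) = sqrt(-7667407/321) = 11*I*sqrt(20340807)/321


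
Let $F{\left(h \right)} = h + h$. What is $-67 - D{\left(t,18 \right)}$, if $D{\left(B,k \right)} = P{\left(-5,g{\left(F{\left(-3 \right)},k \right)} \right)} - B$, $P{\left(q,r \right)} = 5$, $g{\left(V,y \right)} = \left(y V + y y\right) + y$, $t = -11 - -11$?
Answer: $-72$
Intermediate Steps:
$t = 0$ ($t = -11 + 11 = 0$)
$F{\left(h \right)} = 2 h$
$g{\left(V,y \right)} = y + y^{2} + V y$ ($g{\left(V,y \right)} = \left(V y + y^{2}\right) + y = \left(y^{2} + V y\right) + y = y + y^{2} + V y$)
$D{\left(B,k \right)} = 5 - B$
$-67 - D{\left(t,18 \right)} = -67 - \left(5 - 0\right) = -67 - \left(5 + 0\right) = -67 - 5 = -72$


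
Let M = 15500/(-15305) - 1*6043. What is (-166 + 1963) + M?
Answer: -13000106/3061 ≈ -4247.0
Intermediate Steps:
M = -18500723/3061 (M = 15500*(-1/15305) - 6043 = -3100/3061 - 6043 = -18500723/3061 ≈ -6044.0)
(-166 + 1963) + M = (-166 + 1963) - 18500723/3061 = 1797 - 18500723/3061 = -13000106/3061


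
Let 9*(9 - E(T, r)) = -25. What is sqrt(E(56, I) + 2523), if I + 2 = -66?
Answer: sqrt(22813)/3 ≈ 50.347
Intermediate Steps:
I = -68 (I = -2 - 66 = -68)
E(T, r) = 106/9 (E(T, r) = 9 - 1/9*(-25) = 9 + 25/9 = 106/9)
sqrt(E(56, I) + 2523) = sqrt(106/9 + 2523) = sqrt(22813/9) = sqrt(22813)/3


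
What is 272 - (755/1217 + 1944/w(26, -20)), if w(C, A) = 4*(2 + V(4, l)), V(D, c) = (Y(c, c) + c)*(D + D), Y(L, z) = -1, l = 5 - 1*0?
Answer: 5318842/20689 ≈ 257.09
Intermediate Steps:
l = 5 (l = 5 + 0 = 5)
V(D, c) = 2*D*(-1 + c) (V(D, c) = (-1 + c)*(D + D) = (-1 + c)*(2*D) = 2*D*(-1 + c))
w(C, A) = 136 (w(C, A) = 4*(2 + 2*4*(-1 + 5)) = 4*(2 + 2*4*4) = 4*(2 + 32) = 4*34 = 136)
272 - (755/1217 + 1944/w(26, -20)) = 272 - (755/1217 + 1944/136) = 272 - (755*(1/1217) + 1944*(1/136)) = 272 - (755/1217 + 243/17) = 272 - 1*308566/20689 = 272 - 308566/20689 = 5318842/20689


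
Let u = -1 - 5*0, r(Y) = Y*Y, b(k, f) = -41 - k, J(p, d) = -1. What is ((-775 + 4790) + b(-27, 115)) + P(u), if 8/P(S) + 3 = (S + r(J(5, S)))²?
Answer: 11995/3 ≈ 3998.3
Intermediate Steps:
r(Y) = Y²
u = -1 (u = -1 + 0 = -1)
P(S) = 8/(-3 + (1 + S)²) (P(S) = 8/(-3 + (S + (-1)²)²) = 8/(-3 + (S + 1)²) = 8/(-3 + (1 + S)²))
((-775 + 4790) + b(-27, 115)) + P(u) = ((-775 + 4790) + (-41 - 1*(-27))) + 8/(-3 + (1 - 1)²) = (4015 + (-41 + 27)) + 8/(-3 + 0²) = (4015 - 14) + 8/(-3 + 0) = 4001 + 8/(-3) = 4001 + 8*(-⅓) = 4001 - 8/3 = 11995/3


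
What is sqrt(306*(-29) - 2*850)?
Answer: I*sqrt(10574) ≈ 102.83*I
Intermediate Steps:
sqrt(306*(-29) - 2*850) = sqrt(-8874 - 1700) = sqrt(-10574) = I*sqrt(10574)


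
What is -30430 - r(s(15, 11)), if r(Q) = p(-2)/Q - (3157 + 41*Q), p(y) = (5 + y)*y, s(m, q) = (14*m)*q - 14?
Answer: 76758727/1148 ≈ 66863.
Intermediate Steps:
s(m, q) = -14 + 14*m*q (s(m, q) = 14*m*q - 14 = -14 + 14*m*q)
p(y) = y*(5 + y)
r(Q) = -3157 - 41*Q - 6/Q (r(Q) = (-2*(5 - 2))/Q - (3157 + 41*Q) = (-2*3)/Q - (3157 + 41*Q) = -6/Q - 41*(77 + Q) = -6/Q + (-3157 - 41*Q) = -3157 - 41*Q - 6/Q)
-30430 - r(s(15, 11)) = -30430 - (-3157 - 41*(-14 + 14*15*11) - 6/(-14 + 14*15*11)) = -30430 - (-3157 - 41*(-14 + 2310) - 6/(-14 + 2310)) = -30430 - (-3157 - 41*2296 - 6/2296) = -30430 - (-3157 - 94136 - 6*1/2296) = -30430 - (-3157 - 94136 - 3/1148) = -30430 - 1*(-111692367/1148) = -30430 + 111692367/1148 = 76758727/1148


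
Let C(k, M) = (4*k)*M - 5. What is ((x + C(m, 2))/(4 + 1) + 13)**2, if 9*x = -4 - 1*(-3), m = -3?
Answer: 104329/2025 ≈ 51.521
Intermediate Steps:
x = -1/9 (x = (-4 - 1*(-3))/9 = (-4 + 3)/9 = (1/9)*(-1) = -1/9 ≈ -0.11111)
C(k, M) = -5 + 4*M*k (C(k, M) = 4*M*k - 5 = -5 + 4*M*k)
((x + C(m, 2))/(4 + 1) + 13)**2 = ((-1/9 + (-5 + 4*2*(-3)))/(4 + 1) + 13)**2 = ((-1/9 + (-5 - 24))/5 + 13)**2 = ((-1/9 - 29)*(1/5) + 13)**2 = (-262/9*1/5 + 13)**2 = (-262/45 + 13)**2 = (323/45)**2 = 104329/2025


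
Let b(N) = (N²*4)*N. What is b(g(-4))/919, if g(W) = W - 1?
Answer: -500/919 ≈ -0.54407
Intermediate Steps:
g(W) = -1 + W
b(N) = 4*N³ (b(N) = (4*N²)*N = 4*N³)
b(g(-4))/919 = (4*(-1 - 4)³)/919 = (4*(-5)³)*(1/919) = (4*(-125))*(1/919) = -500*1/919 = -500/919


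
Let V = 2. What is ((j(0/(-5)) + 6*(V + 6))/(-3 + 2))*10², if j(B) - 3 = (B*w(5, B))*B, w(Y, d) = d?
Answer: -5100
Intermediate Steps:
j(B) = 3 + B³ (j(B) = 3 + (B*B)*B = 3 + B²*B = 3 + B³)
((j(0/(-5)) + 6*(V + 6))/(-3 + 2))*10² = (((3 + (0/(-5))³) + 6*(2 + 6))/(-3 + 2))*10² = (((3 + (0*(-⅕))³) + 6*8)/(-1))*100 = (((3 + 0³) + 48)*(-1))*100 = (((3 + 0) + 48)*(-1))*100 = ((3 + 48)*(-1))*100 = (51*(-1))*100 = -51*100 = -5100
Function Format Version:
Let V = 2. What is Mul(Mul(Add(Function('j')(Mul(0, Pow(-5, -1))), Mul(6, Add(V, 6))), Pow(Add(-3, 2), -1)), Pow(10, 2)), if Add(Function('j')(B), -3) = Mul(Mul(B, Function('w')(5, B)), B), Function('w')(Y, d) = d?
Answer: -5100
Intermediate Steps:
Function('j')(B) = Add(3, Pow(B, 3)) (Function('j')(B) = Add(3, Mul(Mul(B, B), B)) = Add(3, Mul(Pow(B, 2), B)) = Add(3, Pow(B, 3)))
Mul(Mul(Add(Function('j')(Mul(0, Pow(-5, -1))), Mul(6, Add(V, 6))), Pow(Add(-3, 2), -1)), Pow(10, 2)) = Mul(Mul(Add(Add(3, Pow(Mul(0, Pow(-5, -1)), 3)), Mul(6, Add(2, 6))), Pow(Add(-3, 2), -1)), Pow(10, 2)) = Mul(Mul(Add(Add(3, Pow(Mul(0, Rational(-1, 5)), 3)), Mul(6, 8)), Pow(-1, -1)), 100) = Mul(Mul(Add(Add(3, Pow(0, 3)), 48), -1), 100) = Mul(Mul(Add(Add(3, 0), 48), -1), 100) = Mul(Mul(Add(3, 48), -1), 100) = Mul(Mul(51, -1), 100) = Mul(-51, 100) = -5100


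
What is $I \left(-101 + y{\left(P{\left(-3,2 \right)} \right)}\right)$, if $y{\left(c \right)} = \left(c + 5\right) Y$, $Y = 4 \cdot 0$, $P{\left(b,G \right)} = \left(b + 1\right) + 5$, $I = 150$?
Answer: $-15150$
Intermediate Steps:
$P{\left(b,G \right)} = 6 + b$ ($P{\left(b,G \right)} = \left(1 + b\right) + 5 = 6 + b$)
$Y = 0$
$y{\left(c \right)} = 0$ ($y{\left(c \right)} = \left(c + 5\right) 0 = \left(5 + c\right) 0 = 0$)
$I \left(-101 + y{\left(P{\left(-3,2 \right)} \right)}\right) = 150 \left(-101 + 0\right) = 150 \left(-101\right) = -15150$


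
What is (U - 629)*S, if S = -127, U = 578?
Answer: 6477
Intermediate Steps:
(U - 629)*S = (578 - 629)*(-127) = -51*(-127) = 6477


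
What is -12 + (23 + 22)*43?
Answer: 1923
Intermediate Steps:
-12 + (23 + 22)*43 = -12 + 45*43 = -12 + 1935 = 1923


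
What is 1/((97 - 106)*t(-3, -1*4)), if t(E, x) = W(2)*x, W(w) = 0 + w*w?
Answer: 1/144 ≈ 0.0069444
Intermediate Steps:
W(w) = w² (W(w) = 0 + w² = w²)
t(E, x) = 4*x (t(E, x) = 2²*x = 4*x)
1/((97 - 106)*t(-3, -1*4)) = 1/((97 - 106)*(4*(-1*4))) = 1/(-36*(-4)) = 1/(-9*(-16)) = 1/144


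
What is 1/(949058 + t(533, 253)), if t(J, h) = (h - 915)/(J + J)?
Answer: 533/505847583 ≈ 1.0537e-6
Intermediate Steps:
t(J, h) = (-915 + h)/(2*J) (t(J, h) = (-915 + h)/((2*J)) = (-915 + h)*(1/(2*J)) = (-915 + h)/(2*J))
1/(949058 + t(533, 253)) = 1/(949058 + (½)*(-915 + 253)/533) = 1/(949058 + (½)*(1/533)*(-662)) = 1/(949058 - 331/533) = 1/(505847583/533) = 533/505847583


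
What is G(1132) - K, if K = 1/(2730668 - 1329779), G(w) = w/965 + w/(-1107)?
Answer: 75061144387/498835559565 ≈ 0.15047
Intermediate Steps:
G(w) = 142*w/1068255 (G(w) = w*(1/965) + w*(-1/1107) = w/965 - w/1107 = 142*w/1068255)
K = 1/1400889 ≈ 7.1383e-7
G(1132) - K = (142/1068255)*1132 - 1*1/1400889 = 160744/1068255 - 1/1400889 = 75061144387/498835559565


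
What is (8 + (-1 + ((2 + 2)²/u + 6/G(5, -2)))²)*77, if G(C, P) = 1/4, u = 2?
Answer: 74613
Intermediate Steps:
G(C, P) = ¼
(8 + (-1 + ((2 + 2)²/u + 6/G(5, -2)))²)*77 = (8 + (-1 + ((2 + 2)²/2 + 6/(¼)))²)*77 = (8 + (-1 + (4²*(½) + 6*4))²)*77 = (8 + (-1 + (16*(½) + 24))²)*77 = (8 + (-1 + (8 + 24))²)*77 = (8 + (-1 + 32)²)*77 = (8 + 31²)*77 = (8 + 961)*77 = 969*77 = 74613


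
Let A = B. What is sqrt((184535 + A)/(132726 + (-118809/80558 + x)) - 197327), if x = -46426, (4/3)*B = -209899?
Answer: 29*I*sqrt(45360090876780276963334)/13904073182 ≈ 444.21*I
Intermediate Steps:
B = -629697/4 (B = (3/4)*(-209899) = -629697/4 ≈ -1.5742e+5)
A = -629697/4 ≈ -1.5742e+5
sqrt((184535 + A)/(132726 + (-118809/80558 + x)) - 197327) = sqrt((184535 - 629697/4)/(132726 + (-118809/80558 - 46426)) - 197327) = sqrt(108443/(4*(132726 + (-118809*1/80558 - 46426))) - 197327) = sqrt(108443/(4*(132726 + (-118809/80558 - 46426))) - 197327) = sqrt(108443/(4*(132726 - 3740104517/80558)) - 197327) = sqrt(108443/(4*(6952036591/80558)) - 197327) = sqrt((108443/4)*(80558/6952036591) - 197327) = sqrt(4367975597/13904073182 - 197327) = sqrt(-2743644680808917/13904073182) = 29*I*sqrt(45360090876780276963334)/13904073182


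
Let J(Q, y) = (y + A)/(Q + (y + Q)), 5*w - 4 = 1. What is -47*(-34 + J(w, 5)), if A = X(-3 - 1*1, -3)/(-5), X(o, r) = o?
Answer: 54567/35 ≈ 1559.1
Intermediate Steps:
w = 1 (w = ⅘ + (⅕)*1 = ⅘ + ⅕ = 1)
A = ⅘ (A = (-3 - 1*1)/(-5) = (-3 - 1)*(-⅕) = -4*(-⅕) = ⅘ ≈ 0.80000)
J(Q, y) = (⅘ + y)/(y + 2*Q) (J(Q, y) = (y + ⅘)/(Q + (y + Q)) = (⅘ + y)/(Q + (Q + y)) = (⅘ + y)/(y + 2*Q))
-47*(-34 + J(w, 5)) = -47*(-34 + (⅘ + 5)/(5 + 2*1)) = -47*(-34 + (29/5)/(5 + 2)) = -47*(-34 + (29/5)/7) = -47*(-34 + (⅐)*(29/5)) = -47*(-34 + 29/35) = -47*(-1161/35) = 54567/35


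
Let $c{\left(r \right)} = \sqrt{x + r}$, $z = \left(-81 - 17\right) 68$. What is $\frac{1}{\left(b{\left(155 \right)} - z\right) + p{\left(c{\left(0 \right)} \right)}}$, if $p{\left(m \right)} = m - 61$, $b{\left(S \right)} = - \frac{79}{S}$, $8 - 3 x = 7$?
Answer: $\frac{475874490}{3141956690963} - \frac{24025 \sqrt{3}}{3141956690963} \approx 0.00015144$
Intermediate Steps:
$x = \frac{1}{3}$ ($x = \frac{8}{3} - \frac{7}{3} = \frac{1}{3} \approx 0.33333$)
$z = -6664$ ($z = \left(-98\right) 68 = -6664$)
$c{\left(r \right)} = \sqrt{\frac{1}{3} + r}$
$p{\left(m \right)} = -61 + m$
$\frac{1}{\left(b{\left(155 \right)} - z\right) + p{\left(c{\left(0 \right)} \right)}} = \frac{1}{\left(- \frac{79}{155} - -6664\right) - \left(61 - \frac{\sqrt{3 + 9 \cdot 0}}{3}\right)} = \frac{1}{\left(\left(-79\right) \frac{1}{155} + 6664\right) - \left(61 - \frac{\sqrt{3 + 0}}{3}\right)} = \frac{1}{\left(- \frac{79}{155} + 6664\right) - \left(61 - \frac{\sqrt{3}}{3}\right)} = \frac{1}{\frac{1032841}{155} - \left(61 - \frac{\sqrt{3}}{3}\right)} = \frac{1}{\frac{1023386}{155} + \frac{\sqrt{3}}{3}}$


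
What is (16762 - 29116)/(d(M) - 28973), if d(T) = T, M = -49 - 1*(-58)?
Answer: 6177/14482 ≈ 0.42653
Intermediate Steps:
M = 9 (M = -49 + 58 = 9)
(16762 - 29116)/(d(M) - 28973) = (16762 - 29116)/(9 - 28973) = -12354/(-28964) = -12354*(-1/28964) = 6177/14482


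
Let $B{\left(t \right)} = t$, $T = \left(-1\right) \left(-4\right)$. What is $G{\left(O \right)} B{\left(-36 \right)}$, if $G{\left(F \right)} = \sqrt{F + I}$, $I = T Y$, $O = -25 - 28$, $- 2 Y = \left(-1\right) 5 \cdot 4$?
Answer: $- 36 i \sqrt{13} \approx - 129.8 i$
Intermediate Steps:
$Y = 10$ ($Y = - \frac{\left(-1\right) 5 \cdot 4}{2} = - \frac{\left(-5\right) 4}{2} = \left(- \frac{1}{2}\right) \left(-20\right) = 10$)
$T = 4$
$O = -53$ ($O = -25 - 28 = -53$)
$I = 40$ ($I = 4 \cdot 10 = 40$)
$G{\left(F \right)} = \sqrt{40 + F}$ ($G{\left(F \right)} = \sqrt{F + 40} = \sqrt{40 + F}$)
$G{\left(O \right)} B{\left(-36 \right)} = \sqrt{40 - 53} \left(-36\right) = \sqrt{-13} \left(-36\right) = i \sqrt{13} \left(-36\right) = - 36 i \sqrt{13}$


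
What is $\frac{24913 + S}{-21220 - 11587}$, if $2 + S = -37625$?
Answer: $\frac{12714}{32807} \approx 0.38754$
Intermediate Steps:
$S = -37627$ ($S = -2 - 37625 = -37627$)
$\frac{24913 + S}{-21220 - 11587} = \frac{24913 - 37627}{-21220 - 11587} = - \frac{12714}{-32807} = \left(-12714\right) \left(- \frac{1}{32807}\right) = \frac{12714}{32807}$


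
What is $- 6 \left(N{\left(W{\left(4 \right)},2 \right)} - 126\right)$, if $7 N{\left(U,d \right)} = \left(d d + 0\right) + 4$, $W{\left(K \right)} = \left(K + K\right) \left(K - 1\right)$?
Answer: $\frac{5244}{7} \approx 749.14$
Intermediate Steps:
$W{\left(K \right)} = 2 K \left(-1 + K\right)$
$N{\left(U,d \right)} = \frac{4}{7} + \frac{d^{2}}{7}$ ($N{\left(U,d \right)} = \frac{\left(d d + 0\right) + 4}{7} = \frac{\left(d^{2} + 0\right) + 4}{7} = \frac{d^{2} + 4}{7} = \frac{4 + d^{2}}{7} = \frac{4}{7} + \frac{d^{2}}{7}$)
$- 6 \left(N{\left(W{\left(4 \right)},2 \right)} - 126\right) = - 6 \left(\left(\frac{4}{7} + \frac{2^{2}}{7}\right) - 126\right) = - 6 \left(\left(\frac{4}{7} + \frac{1}{7} \cdot 4\right) - 126\right) = - 6 \left(\left(\frac{4}{7} + \frac{4}{7}\right) - 126\right) = - 6 \left(\frac{8}{7} - 126\right) = \left(-6\right) \left(- \frac{874}{7}\right) = \frac{5244}{7}$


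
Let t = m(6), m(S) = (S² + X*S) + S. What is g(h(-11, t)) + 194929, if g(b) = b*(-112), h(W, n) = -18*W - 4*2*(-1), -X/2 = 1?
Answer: 171857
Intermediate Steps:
X = -2 (X = -2*1 = -2)
m(S) = S² - S (m(S) = (S² - 2*S) + S = S² - S)
t = 30 (t = 6*(-1 + 6) = 6*5 = 30)
h(W, n) = 8 - 18*W (h(W, n) = -18*W - 8*(-1) = -18*W + 8 = 8 - 18*W)
g(b) = -112*b
g(h(-11, t)) + 194929 = -112*(8 - 18*(-11)) + 194929 = -112*(8 + 198) + 194929 = -112*206 + 194929 = -23072 + 194929 = 171857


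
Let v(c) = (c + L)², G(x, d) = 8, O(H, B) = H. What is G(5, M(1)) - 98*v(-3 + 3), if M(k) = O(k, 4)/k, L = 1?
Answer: -90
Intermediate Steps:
M(k) = 1 (M(k) = k/k = 1)
v(c) = (1 + c)² (v(c) = (c + 1)² = (1 + c)²)
G(5, M(1)) - 98*v(-3 + 3) = 8 - 98*(1 + (-3 + 3))² = 8 - 98*(1 + 0)² = 8 - 98*1² = 8 - 98*1 = 8 - 98 = -90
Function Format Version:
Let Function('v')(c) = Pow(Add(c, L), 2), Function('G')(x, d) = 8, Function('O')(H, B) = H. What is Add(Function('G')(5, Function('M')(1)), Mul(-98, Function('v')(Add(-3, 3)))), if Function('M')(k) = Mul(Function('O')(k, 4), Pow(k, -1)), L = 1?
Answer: -90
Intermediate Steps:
Function('M')(k) = 1 (Function('M')(k) = Mul(k, Pow(k, -1)) = 1)
Function('v')(c) = Pow(Add(1, c), 2) (Function('v')(c) = Pow(Add(c, 1), 2) = Pow(Add(1, c), 2))
Add(Function('G')(5, Function('M')(1)), Mul(-98, Function('v')(Add(-3, 3)))) = Add(8, Mul(-98, Pow(Add(1, Add(-3, 3)), 2))) = Add(8, Mul(-98, Pow(Add(1, 0), 2))) = Add(8, Mul(-98, Pow(1, 2))) = Add(8, Mul(-98, 1)) = Add(8, -98) = -90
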